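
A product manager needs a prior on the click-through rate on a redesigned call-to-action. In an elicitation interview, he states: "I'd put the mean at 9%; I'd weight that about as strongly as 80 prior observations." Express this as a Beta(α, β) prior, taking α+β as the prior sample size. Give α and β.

Under the effective-sample-size interpretation, Beta(α, β) has prior mean α/(α+β) and prior sample size α+β.
So α+β = 80 and α/(α+β) = 0.09, giving α = 0.09·80 = 7.2 and β = 80 − 7.2 = 72.8.

α = 7.2, β = 72.8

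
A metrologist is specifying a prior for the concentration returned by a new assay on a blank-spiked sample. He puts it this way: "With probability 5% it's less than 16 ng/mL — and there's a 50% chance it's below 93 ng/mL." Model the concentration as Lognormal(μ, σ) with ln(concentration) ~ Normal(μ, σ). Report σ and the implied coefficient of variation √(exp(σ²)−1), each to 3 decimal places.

If T ~ Lognormal(μ,σ) then ln T ~ Normal(μ,σ), so the p-quantile of ln T is μ + z_p·σ.
ln(16) = 2.773 and ln(93) = 4.533; z_{0.05} = -1.645, z_{0.5} = 0.
σ = (4.533 − 2.773)/(0 − (-1.645)) = 1.070.
μ = 2.773 − (-1.645)·1.070 = 4.533.
CV = √(exp(σ²)−1) = √(exp(1.1449)−1) = 1.464.

σ ≈ 1.070, CV ≈ 1.464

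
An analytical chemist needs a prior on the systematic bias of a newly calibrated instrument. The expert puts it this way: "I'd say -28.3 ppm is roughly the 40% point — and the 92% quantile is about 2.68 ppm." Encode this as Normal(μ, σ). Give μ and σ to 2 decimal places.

μ = -23.57, σ = 18.68

The p-quantile of Normal(μ,σ) is μ + z_p·σ, with z_{0.4} = -0.2533 and z_{0.92} = 1.405.
Eliminate σ: μ = (z₂·x₁ − z₁·x₂)/(z₂ − z₁) = (1.405·-28.3 − (-0.2533)·2.68)/1.658 = -23.57.
Then σ = (x₂ − x₁)/(z₂ − z₁) = (2.68 − -28.3)/1.658 = 18.68.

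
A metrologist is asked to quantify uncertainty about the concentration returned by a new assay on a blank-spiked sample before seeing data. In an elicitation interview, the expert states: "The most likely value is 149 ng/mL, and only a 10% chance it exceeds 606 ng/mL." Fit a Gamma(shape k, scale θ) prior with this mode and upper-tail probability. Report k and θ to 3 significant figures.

Gamma(k,θ) with k>1 has mode (k−1)θ, so θ = 149/(k−1).
Need P(X < 606) = 0.9 with θ tied to k this way. Start at k = 2, θ = 149: P(X<606) ≈ 0.913.
Too high — lower k to spread out. Iterating converges to k ≈ 1.93.
Then θ = 149/(1.93−1) ≈ 160.

k ≈ 1.93, θ ≈ 160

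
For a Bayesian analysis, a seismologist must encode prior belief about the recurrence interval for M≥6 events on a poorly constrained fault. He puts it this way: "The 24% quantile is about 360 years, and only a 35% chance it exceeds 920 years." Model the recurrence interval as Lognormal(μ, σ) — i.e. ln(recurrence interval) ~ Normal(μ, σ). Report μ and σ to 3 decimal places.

If T ~ Lognormal(μ,σ) then ln T ~ Normal(μ,σ), so the p-quantile of ln T is μ + z_p·σ.
ln(360) = 5.886 and ln(920) = 6.824; z_{0.24} = -0.7063, z_{0.65} = 0.3853.
σ = (6.824 − 5.886)/(0.3853 − (-0.7063)) = 0.860.
μ = 5.886 − (-0.7063)·0.860 = 6.493.

μ ≈ 6.493, σ ≈ 0.860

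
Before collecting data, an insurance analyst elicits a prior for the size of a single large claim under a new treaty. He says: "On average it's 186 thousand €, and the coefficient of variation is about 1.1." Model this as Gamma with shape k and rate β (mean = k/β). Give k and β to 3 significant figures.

k ≈ 0.826, β ≈ 0.00444

For Gamma(k, rate β): mean = k/β, variance = k/β², so CV = 1/√k.
CV = 1.1, hence k = 1/CV² = 0.826.
Then β = k/mean = 0.826/186 = 0.00444.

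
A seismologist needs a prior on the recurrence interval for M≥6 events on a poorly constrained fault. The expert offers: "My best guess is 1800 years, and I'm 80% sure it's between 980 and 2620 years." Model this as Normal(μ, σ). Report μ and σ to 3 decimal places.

A symmetric 80% interval runs μ ± z·σ with z = 1.282.
Half-width = 820, so σ = 820/1.282 = 639.849.
μ is the stated best guess, 1800.000.

μ = 1800.000, σ = 639.849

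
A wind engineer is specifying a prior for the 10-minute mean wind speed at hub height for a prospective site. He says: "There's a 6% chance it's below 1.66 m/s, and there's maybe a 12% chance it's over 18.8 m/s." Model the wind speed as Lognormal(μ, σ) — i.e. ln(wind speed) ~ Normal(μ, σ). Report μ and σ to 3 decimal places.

If T ~ Lognormal(μ,σ) then ln T ~ Normal(μ,σ), so the p-quantile of ln T is μ + z_p·σ.
ln(1.66) = 0.5068 and ln(18.8) = 2.934; z_{0.06} = -1.555, z_{0.88} = 1.175.
σ = (2.934 − 0.5068)/(1.175 − (-1.555)) = 0.889.
μ = 0.5068 − (-1.555)·0.889 = 1.889.

μ ≈ 1.889, σ ≈ 0.889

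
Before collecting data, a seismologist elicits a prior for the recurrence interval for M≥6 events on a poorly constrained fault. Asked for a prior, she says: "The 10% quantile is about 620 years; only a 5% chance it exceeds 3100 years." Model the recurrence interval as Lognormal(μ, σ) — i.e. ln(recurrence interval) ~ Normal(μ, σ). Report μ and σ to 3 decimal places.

μ ≈ 7.135, σ ≈ 0.550

If T ~ Lognormal(μ,σ) then ln T ~ Normal(μ,σ), so the p-quantile of ln T is μ + z_p·σ.
ln(620) = 6.43 and ln(3100) = 8.039; z_{0.1} = -1.282, z_{0.95} = 1.645.
σ = (8.039 − 6.43)/(1.645 − (-1.282)) = 0.550.
μ = 6.43 − (-1.282)·0.550 = 7.135.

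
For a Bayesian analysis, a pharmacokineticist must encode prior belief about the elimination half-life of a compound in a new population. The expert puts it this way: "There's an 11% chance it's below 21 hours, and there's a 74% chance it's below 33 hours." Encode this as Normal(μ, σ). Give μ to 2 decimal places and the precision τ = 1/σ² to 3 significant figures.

For Normal(μ,σ), the p-quantile is μ + z_p·σ. Here z_{0.11} = -1.227, z_{0.74} = 0.6433.
So 21 = μ − 1.227σ and 33 = μ + 0.6433σ.
Subtracting: σ = (33 − 21)/(0.6433 − (-1.227)) = 6.42.
Then μ = 21 − (-1.227)·6.42 = 28.87.
Precision τ = 1/σ² = 1/6.418² = 0.0243.

μ = 28.87, τ = 0.0243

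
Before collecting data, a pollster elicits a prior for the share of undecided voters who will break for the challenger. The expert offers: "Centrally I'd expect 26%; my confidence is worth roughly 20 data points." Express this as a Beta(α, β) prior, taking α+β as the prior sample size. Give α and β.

Under the effective-sample-size interpretation, Beta(α, β) has prior mean α/(α+β) and prior sample size α+β.
So α+β = 20 and α/(α+β) = 0.26, giving α = 0.26·20 = 5.2 and β = 20 − 5.2 = 14.8.

α = 5.2, β = 14.8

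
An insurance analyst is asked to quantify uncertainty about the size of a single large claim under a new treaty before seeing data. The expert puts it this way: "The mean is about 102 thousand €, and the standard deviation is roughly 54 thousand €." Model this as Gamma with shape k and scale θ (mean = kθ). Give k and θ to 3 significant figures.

k ≈ 3.57, θ ≈ 28.6

For Gamma(k, scale θ): mean = kθ, variance = kθ², so CV = 1/√k.
CV = SD/mean = 54/102 = 0.5294, hence k = 1/CV² = 3.57.
Then θ = mean/k = 102/3.57 = 28.6.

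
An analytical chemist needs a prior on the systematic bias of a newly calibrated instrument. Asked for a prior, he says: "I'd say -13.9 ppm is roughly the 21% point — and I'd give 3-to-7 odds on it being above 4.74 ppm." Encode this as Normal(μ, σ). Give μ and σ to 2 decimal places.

μ = -2.60, σ = 14.01

The p-quantile of Normal(μ,σ) is μ + z_p·σ, with z_{0.21} = -0.8064 and z_{0.7} = 0.5244.
Eliminate σ: μ = (z₂·x₁ − z₁·x₂)/(z₂ − z₁) = (0.5244·-13.9 − (-0.8064)·4.74)/1.331 = -2.60.
Then σ = (x₂ − x₁)/(z₂ − z₁) = (4.74 − -13.9)/1.331 = 14.01.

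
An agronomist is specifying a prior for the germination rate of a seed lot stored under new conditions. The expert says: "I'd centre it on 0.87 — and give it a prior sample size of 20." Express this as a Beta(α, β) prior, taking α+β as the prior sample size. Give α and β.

Under the effective-sample-size interpretation, Beta(α, β) has prior mean α/(α+β) and prior sample size α+β.
So α+β = 20 and α/(α+β) = 0.87, giving α = 0.87·20 = 17.4 and β = 20 − 17.4 = 2.6.

α = 17.4, β = 2.6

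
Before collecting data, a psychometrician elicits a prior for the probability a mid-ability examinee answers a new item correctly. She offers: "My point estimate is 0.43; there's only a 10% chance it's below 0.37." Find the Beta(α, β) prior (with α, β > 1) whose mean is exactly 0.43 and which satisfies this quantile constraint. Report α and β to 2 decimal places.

α ≈ 47.49, β ≈ 62.96

With mean 0.43 fixed, write α = 0.43s, β = 0.57s where s = α+β.
Need P(θ < 0.37) = 0.1 under Beta(0.43s, 0.57s). Normal approximation: (q−m)/√(m(1−m)/s) ≈ z_{0.1} = -1.28, so s ≈ 0.43·0.57·(-1.28)²/(0.37−0.43)² = 111.8.
At s = 111.8: P(θ<0.37) ≈ 0.099. Adjusting to match 0.1 gives s ≈ 110.45.
So α = 0.43·110.45 ≈ 47.49, β = 0.57·110.45 ≈ 62.96.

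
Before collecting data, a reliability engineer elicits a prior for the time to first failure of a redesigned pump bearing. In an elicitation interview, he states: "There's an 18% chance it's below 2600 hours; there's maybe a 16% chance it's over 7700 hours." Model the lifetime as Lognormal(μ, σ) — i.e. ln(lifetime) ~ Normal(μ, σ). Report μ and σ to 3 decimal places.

μ ≈ 8.384, σ ≈ 0.568

If T ~ Lognormal(μ,σ) then ln T ~ Normal(μ,σ), so the p-quantile of ln T is μ + z_p·σ.
ln(2600) = 7.863 and ln(7700) = 8.949; z_{0.18} = -0.9154, z_{0.84} = 0.9945.
σ = (8.949 − 7.863)/(0.9945 − (-0.9154)) = 0.568.
μ = 7.863 − (-0.9154)·0.568 = 8.384.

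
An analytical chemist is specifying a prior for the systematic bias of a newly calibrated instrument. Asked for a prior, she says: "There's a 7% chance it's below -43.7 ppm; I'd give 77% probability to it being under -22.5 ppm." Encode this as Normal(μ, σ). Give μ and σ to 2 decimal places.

μ = -29.57, σ = 9.57

For Normal(μ,σ), the p-quantile is μ + z_p·σ. Here z_{0.07} = -1.476, z_{0.77} = 0.7388.
So -43.7 = μ − 1.476σ and -22.5 = μ + 0.7388σ.
Subtracting: σ = (-22.5 − -43.7)/(0.7388 − (-1.476)) = 9.57.
Then μ = -43.7 − (-1.476)·9.57 = -29.57.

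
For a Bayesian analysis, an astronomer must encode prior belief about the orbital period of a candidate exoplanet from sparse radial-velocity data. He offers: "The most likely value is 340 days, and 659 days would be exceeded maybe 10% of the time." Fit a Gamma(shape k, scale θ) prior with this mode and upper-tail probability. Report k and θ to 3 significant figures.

k ≈ 5.37, θ ≈ 77.8

Gamma(k,θ) with k>1 has mode (k−1)θ, so θ = 340/(k−1).
Need P(X < 659) = 0.9 with θ tied to k this way. Start at k = 2, θ = 340: P(X<659) ≈ 0.577.
Too low — raise k to concentrate. Iterating converges to k ≈ 5.37.
Then θ = 340/(5.37−1) ≈ 77.8.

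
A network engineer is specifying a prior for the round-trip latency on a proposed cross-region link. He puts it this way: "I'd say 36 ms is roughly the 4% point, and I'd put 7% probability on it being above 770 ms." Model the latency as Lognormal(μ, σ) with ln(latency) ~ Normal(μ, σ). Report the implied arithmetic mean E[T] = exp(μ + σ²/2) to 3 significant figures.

E[T] ≈ 298 ms

If T ~ Lognormal(μ,σ) then ln T ~ Normal(μ,σ), so the p-quantile of ln T is μ + z_p·σ.
ln(36) = 3.584 and ln(770) = 6.646; z_{0.04} = -1.751, z_{0.93} = 1.476.
σ = (6.646 − 3.584)/(1.476 − (-1.751)) = 0.949.
μ = 3.584 − (-1.751)·0.949 = 5.245.
E[T] = exp(μ + σ²/2) = exp(5.245 + 0.4506) = 298 ms.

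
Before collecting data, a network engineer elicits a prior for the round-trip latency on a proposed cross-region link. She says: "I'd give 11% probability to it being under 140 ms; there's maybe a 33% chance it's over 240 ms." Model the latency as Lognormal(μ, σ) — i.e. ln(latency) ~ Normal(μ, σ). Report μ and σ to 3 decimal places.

If T ~ Lognormal(μ,σ) then ln T ~ Normal(μ,σ), so the p-quantile of ln T is μ + z_p·σ.
ln(140) = 4.942 and ln(240) = 5.481; z_{0.11} = -1.227, z_{0.67} = 0.4399.
σ = (5.481 − 4.942)/(0.4399 − (-1.227)) = 0.323.
μ = 4.942 − (-1.227)·0.323 = 5.338.

μ ≈ 5.338, σ ≈ 0.323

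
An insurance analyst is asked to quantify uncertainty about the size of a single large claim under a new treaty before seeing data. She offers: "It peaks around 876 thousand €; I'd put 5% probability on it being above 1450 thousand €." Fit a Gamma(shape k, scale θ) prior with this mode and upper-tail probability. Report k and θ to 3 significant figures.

k ≈ 12, θ ≈ 79.6

Gamma(k,θ) with k>1 has mode (k−1)θ, so θ = 876/(k−1).
Need P(X < 1450) = 0.95 with θ tied to k this way. Start at k = 2, θ = 876: P(X<1450) ≈ 0.493.
Too low — raise k to concentrate. Iterating converges to k ≈ 12.
Then θ = 876/(12−1) ≈ 79.6.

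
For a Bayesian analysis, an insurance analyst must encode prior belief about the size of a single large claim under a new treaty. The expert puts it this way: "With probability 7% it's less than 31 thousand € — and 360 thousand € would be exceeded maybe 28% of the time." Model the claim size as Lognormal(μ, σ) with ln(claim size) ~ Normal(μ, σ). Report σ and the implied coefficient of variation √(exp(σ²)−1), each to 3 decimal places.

σ ≈ 1.191, CV ≈ 1.770

If T ~ Lognormal(μ,σ) then ln T ~ Normal(μ,σ), so the p-quantile of ln T is μ + z_p·σ.
ln(31) = 3.434 and ln(360) = 5.886; z_{0.07} = -1.476, z_{0.72} = 0.5828.
σ = (5.886 − 3.434)/(0.5828 − (-1.476)) = 1.191.
μ = 3.434 − (-1.476)·1.191 = 5.192.
CV = √(exp(σ²)−1) = √(exp(1.4188)−1) = 1.770.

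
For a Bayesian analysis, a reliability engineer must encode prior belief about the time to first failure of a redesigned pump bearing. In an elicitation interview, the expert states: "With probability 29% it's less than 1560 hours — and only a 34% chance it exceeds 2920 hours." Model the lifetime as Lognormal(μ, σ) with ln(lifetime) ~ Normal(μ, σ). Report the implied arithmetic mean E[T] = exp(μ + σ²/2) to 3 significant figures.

E[T] ≈ 2760 hours

If T ~ Lognormal(μ,σ) then ln T ~ Normal(μ,σ), so the p-quantile of ln T is μ + z_p·σ.
ln(1560) = 7.352 and ln(2920) = 7.979; z_{0.29} = -0.5534, z_{0.66} = 0.4125.
σ = (7.979 − 7.352)/(0.4125 − (-0.5534)) = 0.649.
μ = 7.352 − (-0.5534)·0.649 = 7.712.
E[T] = exp(μ + σ²/2) = exp(7.712 + 0.2106) = 2760 hours.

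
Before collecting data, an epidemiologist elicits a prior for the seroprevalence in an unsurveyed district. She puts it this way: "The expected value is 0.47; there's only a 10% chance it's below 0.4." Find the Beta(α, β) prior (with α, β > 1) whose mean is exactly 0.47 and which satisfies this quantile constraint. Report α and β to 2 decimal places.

With mean 0.47 fixed, write α = 0.47s, β = 0.53s where s = α+β.
Need P(θ < 0.4) = 0.1 under Beta(0.47s, 0.53s). Normal approximation: (q−m)/√(m(1−m)/s) ≈ z_{0.1} = -1.28, so s ≈ 0.47·0.53·(-1.28)²/(0.4−0.47)² = 83.5.
At s = 83.5: P(θ<0.4) ≈ 0.099. Adjusting to match 0.1 gives s ≈ 82.79.
So α = 0.47·82.79 ≈ 38.91, β = 0.53·82.79 ≈ 43.88.

α ≈ 38.91, β ≈ 43.88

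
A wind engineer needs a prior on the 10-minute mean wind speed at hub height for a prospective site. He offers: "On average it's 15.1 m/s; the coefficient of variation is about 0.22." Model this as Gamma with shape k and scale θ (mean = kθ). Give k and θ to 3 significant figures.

k ≈ 20.7, θ ≈ 0.731

For Gamma(k, scale θ): mean = kθ, variance = kθ², so CV = 1/√k.
CV = 0.22, hence k = 1/CV² = 20.7.
Then θ = mean/k = 15.1/20.7 = 0.731.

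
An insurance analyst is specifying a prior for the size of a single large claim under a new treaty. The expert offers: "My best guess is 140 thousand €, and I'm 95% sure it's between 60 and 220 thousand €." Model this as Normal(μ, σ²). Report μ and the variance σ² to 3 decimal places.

μ = 140.000, σ² = 1666.034

A symmetric 95% interval runs μ ± z·σ with z = 1.96.
Half-width = 80, so σ = 80/1.96 = 40.8171 and σ² = 1666.034.
μ is the stated best guess, 140.000.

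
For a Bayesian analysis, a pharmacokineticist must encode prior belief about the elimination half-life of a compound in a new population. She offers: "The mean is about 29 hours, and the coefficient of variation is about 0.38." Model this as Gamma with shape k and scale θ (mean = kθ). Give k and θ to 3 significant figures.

For Gamma(k, scale θ): mean = kθ, variance = kθ², so CV = 1/√k.
CV = 0.38, hence k = 1/CV² = 6.93.
Then θ = mean/k = 29/6.93 = 4.19.

k ≈ 6.93, θ ≈ 4.19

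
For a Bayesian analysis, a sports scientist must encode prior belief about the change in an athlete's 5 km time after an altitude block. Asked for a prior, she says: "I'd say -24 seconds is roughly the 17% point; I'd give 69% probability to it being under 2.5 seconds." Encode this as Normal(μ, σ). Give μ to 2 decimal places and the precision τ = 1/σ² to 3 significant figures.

μ = -6.56, τ = 0.00299

For Normal(μ,σ), the p-quantile is μ + z_p·σ. Here z_{0.17} = -0.9542, z_{0.69} = 0.4959.
So -24 = μ − 0.9542σ and 2.5 = μ + 0.4959σ.
Subtracting: σ = (2.5 − -24)/(0.4959 − (-0.9542)) = 18.28.
Then μ = -24 − (-0.9542)·18.28 = -6.56.
Precision τ = 1/σ² = 1/18.28² = 0.00299.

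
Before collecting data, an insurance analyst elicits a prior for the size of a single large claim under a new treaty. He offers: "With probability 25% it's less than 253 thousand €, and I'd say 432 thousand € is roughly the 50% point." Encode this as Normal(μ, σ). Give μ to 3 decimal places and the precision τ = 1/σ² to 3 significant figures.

For Normal(μ,σ), the p-quantile is μ + z_p·σ. Here z_{0.25} = -0.6745, z_{0.5} = 0.
So 253 = μ − 0.6745σ and 432 = μ + 0σ.
Subtracting: σ = (432 − 253)/(0 − (-0.6745)) = 265.386.
Then μ = 253 − (-0.6745)·265.386 = 432.000.
Precision τ = 1/σ² = 1/265.4² = 1.42e-05.

μ = 432.000, τ = 1.42e-05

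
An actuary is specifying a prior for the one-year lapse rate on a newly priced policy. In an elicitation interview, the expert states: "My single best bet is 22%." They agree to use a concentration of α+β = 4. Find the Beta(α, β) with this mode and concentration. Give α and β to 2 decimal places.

α = 1.44, β = 2.56

For α,β > 1 the Beta mode is (α−1)/(α+β−2). With α+β = 4, the mode is (α−1)/2.
Set (α−1)/2 = 0.22 → α = 1 + 0.22·2 = 1.44.
β = 4 − α = 2.56.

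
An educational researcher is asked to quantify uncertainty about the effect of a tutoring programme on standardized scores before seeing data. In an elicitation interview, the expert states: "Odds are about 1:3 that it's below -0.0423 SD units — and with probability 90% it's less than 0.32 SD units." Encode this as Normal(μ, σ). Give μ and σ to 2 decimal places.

μ = 0.08, σ = 0.19

The p-quantile of Normal(μ,σ) is μ + z_p·σ, with z_{0.25} = -0.6745 and z_{0.9} = 1.282.
Eliminate σ: μ = (z₂·x₁ − z₁·x₂)/(z₂ − z₁) = (1.282·-0.0423 − (-0.6745)·0.32)/1.956 = 0.08.
Then σ = (x₂ − x₁)/(z₂ − z₁) = (0.32 − -0.0423)/1.956 = 0.19.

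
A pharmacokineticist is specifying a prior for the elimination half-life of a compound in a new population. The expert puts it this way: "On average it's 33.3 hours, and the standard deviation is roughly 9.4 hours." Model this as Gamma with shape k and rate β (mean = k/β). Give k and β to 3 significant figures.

k ≈ 12.5, β ≈ 0.377

For Gamma(k, rate β): mean = k/β, variance = k/β², so CV = 1/√k.
CV = SD/mean = 9.4/33.3 = 0.2823, hence k = 1/CV² = 12.5.
Then β = k/mean = 12.5/33.3 = 0.377.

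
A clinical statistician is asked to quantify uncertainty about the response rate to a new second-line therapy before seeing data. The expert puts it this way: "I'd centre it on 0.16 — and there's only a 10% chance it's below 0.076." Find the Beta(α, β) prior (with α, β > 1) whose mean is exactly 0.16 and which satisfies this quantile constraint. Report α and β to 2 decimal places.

With mean 0.16 fixed, write α = 0.16s, β = 0.84s where s = α+β.
Need P(θ < 0.076) = 0.1 under Beta(0.16s, 0.84s). Normal approximation: (q−m)/√(m(1−m)/s) ≈ z_{0.1} = -1.28, so s ≈ 0.16·0.84·(-1.28)²/(0.076−0.16)² = 31.3.
At s = 31.3: P(θ<0.076) ≈ 0.076. Adjusting to match 0.1 gives s ≈ 25.88.
So α = 0.16·25.88 ≈ 4.14, β = 0.84·25.88 ≈ 21.74.

α ≈ 4.14, β ≈ 21.74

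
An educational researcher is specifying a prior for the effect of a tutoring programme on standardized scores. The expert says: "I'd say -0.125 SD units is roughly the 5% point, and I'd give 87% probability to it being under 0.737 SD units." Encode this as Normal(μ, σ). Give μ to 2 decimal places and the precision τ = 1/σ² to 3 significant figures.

μ = 0.39, τ = 10.3

The p-quantile of Normal(μ,σ) is μ + z_p·σ, with z_{0.05} = -1.645 and z_{0.87} = 1.126.
Eliminate σ: μ = (z₂·x₁ − z₁·x₂)/(z₂ − z₁) = (1.126·-0.125 − (-1.645)·0.737)/2.771 = 0.39.
Then σ = (x₂ − x₁)/(z₂ − z₁) = (0.737 − -0.125)/2.771 = 0.31.
Precision τ = 1/σ² = 1/0.3111² = 10.3.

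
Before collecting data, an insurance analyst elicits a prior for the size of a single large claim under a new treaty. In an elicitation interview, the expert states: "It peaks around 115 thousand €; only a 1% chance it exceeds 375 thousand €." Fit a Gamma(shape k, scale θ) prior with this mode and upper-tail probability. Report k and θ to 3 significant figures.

k ≈ 4.16, θ ≈ 36.4

Gamma(k,θ) with k>1 has mode (k−1)θ, so θ = 115/(k−1).
Need P(X < 375) = 0.99 with θ tied to k this way. Start at k = 2, θ = 115: P(X<375) ≈ 0.837.
Too low — raise k to concentrate. Iterating converges to k ≈ 4.16.
Then θ = 115/(4.16−1) ≈ 36.4.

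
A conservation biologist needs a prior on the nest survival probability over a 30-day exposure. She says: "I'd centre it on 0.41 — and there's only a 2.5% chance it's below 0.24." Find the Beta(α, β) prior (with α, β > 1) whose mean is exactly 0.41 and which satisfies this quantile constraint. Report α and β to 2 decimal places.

With mean 0.41 fixed, write α = 0.41s, β = 0.59s where s = α+β.
Need P(θ < 0.24) = 0.025 under Beta(0.41s, 0.59s). Normal approximation: (q−m)/√(m(1−m)/s) ≈ z_{0.025} = -1.96, so s ≈ 0.41·0.59·(-1.96)²/(0.24−0.41)² = 32.2.
At s = 32.2: P(θ<0.24) ≈ 0.018. Adjusting to match 0.025 gives s ≈ 28.51.
So α = 0.41·28.51 ≈ 11.69, β = 0.59·28.51 ≈ 16.82.

α ≈ 11.69, β ≈ 16.82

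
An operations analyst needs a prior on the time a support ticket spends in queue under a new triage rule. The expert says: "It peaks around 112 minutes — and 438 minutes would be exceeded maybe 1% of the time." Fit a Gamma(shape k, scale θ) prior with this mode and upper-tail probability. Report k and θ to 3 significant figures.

Gamma(k,θ) with k>1 has mode (k−1)θ, so θ = 112/(k−1).
Need P(X < 438) = 0.99 with θ tied to k this way. Start at k = 2, θ = 112: P(X<438) ≈ 0.902.
Too low — raise k to concentrate. Iterating converges to k ≈ 3.26.
Then θ = 112/(3.26−1) ≈ 49.5.

k ≈ 3.26, θ ≈ 49.5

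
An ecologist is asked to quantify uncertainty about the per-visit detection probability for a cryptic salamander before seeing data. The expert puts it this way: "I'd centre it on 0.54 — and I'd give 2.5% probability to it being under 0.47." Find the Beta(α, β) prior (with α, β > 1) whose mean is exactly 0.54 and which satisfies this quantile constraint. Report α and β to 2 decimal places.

α ≈ 105.56, β ≈ 89.92

With mean 0.54 fixed, write α = 0.54s, β = 0.46s where s = α+β.
Need P(θ < 0.47) = 0.025 under Beta(0.54s, 0.46s). Normal approximation: (q−m)/√(m(1−m)/s) ≈ z_{0.025} = -1.96, so s ≈ 0.54·0.46·(-1.96)²/(0.47−0.54)² = 194.7.
At s = 194.7: P(θ<0.47) ≈ 0.025. Adjusting to match 0.025 gives s ≈ 195.48.
So α = 0.54·195.48 ≈ 105.56, β = 0.46·195.48 ≈ 89.92.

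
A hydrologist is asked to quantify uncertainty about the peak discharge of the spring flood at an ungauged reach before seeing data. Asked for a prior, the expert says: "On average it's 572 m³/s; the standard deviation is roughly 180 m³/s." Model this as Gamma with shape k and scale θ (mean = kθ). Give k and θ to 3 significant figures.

k ≈ 10.1, θ ≈ 56.6

For Gamma(k, scale θ): mean = kθ, variance = kθ², so CV = 1/√k.
CV = SD/mean = 180/572 = 0.3147, hence k = 1/CV² = 10.1.
Then θ = mean/k = 572/10.1 = 56.6.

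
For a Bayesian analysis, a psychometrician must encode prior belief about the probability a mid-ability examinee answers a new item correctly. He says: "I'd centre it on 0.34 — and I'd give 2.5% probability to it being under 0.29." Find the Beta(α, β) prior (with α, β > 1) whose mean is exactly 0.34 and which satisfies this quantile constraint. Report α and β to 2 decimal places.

With mean 0.34 fixed, write α = 0.34s, β = 0.66s where s = α+β.
Need P(θ < 0.29) = 0.025 under Beta(0.34s, 0.66s). Normal approximation: (q−m)/√(m(1−m)/s) ≈ z_{0.025} = -1.96, so s ≈ 0.34·0.66·(-1.96)²/(0.29−0.34)² = 344.8.
At s = 344.8: P(θ<0.29) ≈ 0.023. Adjusting to match 0.025 gives s ≈ 331.01.
So α = 0.34·331.01 ≈ 112.54, β = 0.66·331.01 ≈ 218.47.

α ≈ 112.54, β ≈ 218.47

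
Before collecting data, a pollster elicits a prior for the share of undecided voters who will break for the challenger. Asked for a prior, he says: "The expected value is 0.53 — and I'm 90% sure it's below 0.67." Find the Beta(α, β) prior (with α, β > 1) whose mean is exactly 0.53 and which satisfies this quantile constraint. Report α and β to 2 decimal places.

α ≈ 10.77, β ≈ 9.55

With mean 0.53 fixed, write α = 0.53s, β = 0.47s where s = α+β.
Need P(θ < 0.67) = 0.9 under Beta(0.53s, 0.47s). Normal approximation: (q−m)/√(m(1−m)/s) ≈ z_{0.9} = 1.28, so s ≈ 0.53·0.47·(1.28)²/(0.67−0.53)² = 20.9.
At s = 20.9: P(θ<0.67) ≈ 0.903. Adjusting to match 0.9 gives s ≈ 20.33.
So α = 0.53·20.33 ≈ 10.77, β = 0.47·20.33 ≈ 9.55.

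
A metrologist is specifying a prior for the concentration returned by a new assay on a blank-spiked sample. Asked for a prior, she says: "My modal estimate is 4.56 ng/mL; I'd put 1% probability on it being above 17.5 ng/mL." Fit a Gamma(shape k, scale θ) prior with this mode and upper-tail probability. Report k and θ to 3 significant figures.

Gamma(k,θ) with k>1 has mode (k−1)θ, so θ = 4.56/(k−1).
Need P(X < 17.5) = 0.99 with θ tied to k this way. Start at k = 2, θ = 4.56: P(X<17.5) ≈ 0.896.
Too low — raise k to concentrate. Iterating converges to k ≈ 3.34.
Then θ = 4.56/(3.34−1) ≈ 1.95.

k ≈ 3.34, θ ≈ 1.95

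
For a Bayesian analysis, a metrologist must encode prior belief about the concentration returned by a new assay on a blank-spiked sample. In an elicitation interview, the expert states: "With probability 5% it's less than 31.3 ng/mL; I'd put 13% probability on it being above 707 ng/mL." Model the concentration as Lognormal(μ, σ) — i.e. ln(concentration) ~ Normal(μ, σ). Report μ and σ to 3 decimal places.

If T ~ Lognormal(μ,σ) then ln T ~ Normal(μ,σ), so the p-quantile of ln T is μ + z_p·σ.
ln(31.3) = 3.444 and ln(707) = 6.561; z_{0.05} = -1.645, z_{0.87} = 1.126.
σ = (6.561 − 3.444)/(1.126 − (-1.645)) = 1.125.
μ = 3.444 − (-1.645)·1.125 = 5.294.

μ ≈ 5.294, σ ≈ 1.125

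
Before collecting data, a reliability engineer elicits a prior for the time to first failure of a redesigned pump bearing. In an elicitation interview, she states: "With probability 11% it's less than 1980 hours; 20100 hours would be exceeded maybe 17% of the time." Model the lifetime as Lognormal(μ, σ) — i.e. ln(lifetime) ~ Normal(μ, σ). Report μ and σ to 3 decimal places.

If T ~ Lognormal(μ,σ) then ln T ~ Normal(μ,σ), so the p-quantile of ln T is μ + z_p·σ.
ln(1980) = 7.591 and ln(20100) = 9.908; z_{0.11} = -1.227, z_{0.83} = 0.9542.
σ = (9.908 − 7.591)/(0.9542 − (-1.227)) = 1.063.
μ = 7.591 − (-1.227)·1.063 = 8.894.

μ ≈ 8.894, σ ≈ 1.063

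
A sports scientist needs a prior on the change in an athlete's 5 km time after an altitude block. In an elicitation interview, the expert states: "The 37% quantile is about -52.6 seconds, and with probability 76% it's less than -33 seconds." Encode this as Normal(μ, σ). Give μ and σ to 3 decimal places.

The p-quantile of Normal(μ,σ) is μ + z_p·σ, with z_{0.37} = -0.3319 and z_{0.76} = 0.7063.
Eliminate σ: μ = (z₂·x₁ − z₁·x₂)/(z₂ − z₁) = (0.7063·-52.6 − (-0.3319)·-33)/1.038 = -46.335.
Then σ = (x₂ − x₁)/(z₂ − z₁) = (-33 − -52.6)/1.038 = 18.880.

μ = -46.335, σ = 18.880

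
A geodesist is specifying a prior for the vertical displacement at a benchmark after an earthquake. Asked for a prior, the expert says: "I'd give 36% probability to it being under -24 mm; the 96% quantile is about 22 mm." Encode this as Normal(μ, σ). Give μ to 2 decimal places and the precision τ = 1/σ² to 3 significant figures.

The p-quantile of Normal(μ,σ) is μ + z_p·σ, with z_{0.36} = -0.3585 and z_{0.96} = 1.751.
Eliminate σ: μ = (z₂·x₁ − z₁·x₂)/(z₂ − z₁) = (1.751·-24 − (-0.3585)·22)/2.109 = -16.18.
Then σ = (x₂ − x₁)/(z₂ − z₁) = (22 − -24)/2.109 = 21.81.
Precision τ = 1/σ² = 1/21.81² = 0.0021.

μ = -16.18, τ = 0.0021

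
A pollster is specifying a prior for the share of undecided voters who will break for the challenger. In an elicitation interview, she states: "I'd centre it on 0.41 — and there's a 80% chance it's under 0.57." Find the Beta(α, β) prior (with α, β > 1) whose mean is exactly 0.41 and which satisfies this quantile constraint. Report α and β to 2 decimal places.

α ≈ 2.70, β ≈ 3.89

With mean 0.41 fixed, write α = 0.41s, β = 0.59s where s = α+β.
Need P(θ < 0.57) = 0.8 under Beta(0.41s, 0.59s). Normal approximation: (q−m)/√(m(1−m)/s) ≈ z_{0.8} = 0.842, so s ≈ 0.41·0.59·(0.842)²/(0.57−0.41)² = 6.7.
At s = 6.7: P(θ<0.57) ≈ 0.802. Adjusting to match 0.8 gives s ≈ 6.59.
So α = 0.41·6.59 ≈ 2.70, β = 0.59·6.59 ≈ 3.89.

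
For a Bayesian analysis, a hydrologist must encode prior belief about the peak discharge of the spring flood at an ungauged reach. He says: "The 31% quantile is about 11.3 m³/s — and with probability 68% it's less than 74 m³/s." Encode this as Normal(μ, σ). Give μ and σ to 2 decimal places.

For Normal(μ,σ), the p-quantile is μ + z_p·σ. Here z_{0.31} = -0.4959, z_{0.68} = 0.4677.
So 11.3 = μ − 0.4959σ and 74 = μ + 0.4677σ.
Subtracting: σ = (74 − 11.3)/(0.4677 − (-0.4959)) = 65.07.
Then μ = 11.3 − (-0.4959)·65.07 = 43.57.

μ = 43.57, σ = 65.07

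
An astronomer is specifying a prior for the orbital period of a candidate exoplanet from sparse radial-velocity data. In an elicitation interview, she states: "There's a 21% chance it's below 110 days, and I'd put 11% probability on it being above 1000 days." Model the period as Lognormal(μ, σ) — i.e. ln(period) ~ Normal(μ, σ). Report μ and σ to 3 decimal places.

If T ~ Lognormal(μ,σ) then ln T ~ Normal(μ,σ), so the p-quantile of ln T is μ + z_p·σ.
ln(110) = 4.7 and ln(1000) = 6.908; z_{0.21} = -0.8064, z_{0.89} = 1.227.
σ = (6.908 − 4.7)/(1.227 − (-0.8064)) = 1.086.
μ = 4.7 − (-0.8064)·1.086 = 5.576.

μ ≈ 5.576, σ ≈ 1.086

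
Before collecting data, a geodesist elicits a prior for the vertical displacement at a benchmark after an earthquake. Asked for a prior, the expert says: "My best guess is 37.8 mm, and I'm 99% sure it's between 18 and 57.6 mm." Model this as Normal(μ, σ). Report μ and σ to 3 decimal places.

A symmetric 99% interval runs μ ± z·σ with z = 2.576.
Half-width = 19.8, so σ = 19.8/2.576 = 7.687.
μ is the stated best guess, 37.800.

μ = 37.800, σ = 7.687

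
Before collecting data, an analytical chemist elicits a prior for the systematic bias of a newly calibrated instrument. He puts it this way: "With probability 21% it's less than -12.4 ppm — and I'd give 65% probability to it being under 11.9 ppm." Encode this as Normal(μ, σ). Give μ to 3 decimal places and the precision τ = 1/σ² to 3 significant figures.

μ = 4.043, τ = 0.00241

The p-quantile of Normal(μ,σ) is μ + z_p·σ, with z_{0.21} = -0.8064 and z_{0.65} = 0.3853.
Eliminate σ: μ = (z₂·x₁ − z₁·x₂)/(z₂ − z₁) = (0.3853·-12.4 − (-0.8064)·11.9)/1.192 = 4.043.
Then σ = (x₂ − x₁)/(z₂ − z₁) = (11.9 − -12.4)/1.192 = 20.390.
Precision τ = 1/σ² = 1/20.39² = 0.00241.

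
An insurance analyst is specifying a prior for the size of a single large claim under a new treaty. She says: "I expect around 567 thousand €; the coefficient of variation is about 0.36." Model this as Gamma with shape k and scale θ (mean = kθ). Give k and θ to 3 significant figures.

k ≈ 7.72, θ ≈ 73.5

For Gamma(k, scale θ): mean = kθ, variance = kθ², so CV = 1/√k.
CV = 0.36, hence k = 1/CV² = 7.72.
Then θ = mean/k = 567/7.72 = 73.5.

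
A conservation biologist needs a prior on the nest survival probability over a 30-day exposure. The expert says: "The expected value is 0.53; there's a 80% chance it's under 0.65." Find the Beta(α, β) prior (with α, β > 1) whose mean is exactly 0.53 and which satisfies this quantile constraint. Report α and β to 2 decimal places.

With mean 0.53 fixed, write α = 0.53s, β = 0.47s where s = α+β.
Need P(θ < 0.65) = 0.8 under Beta(0.53s, 0.47s). Normal approximation: (q−m)/√(m(1−m)/s) ≈ z_{0.8} = 0.842, so s ≈ 0.53·0.47·(0.842)²/(0.65−0.53)² = 12.3.
At s = 12.3: P(θ<0.65) ≈ 0.798. Adjusting to match 0.8 gives s ≈ 12.46.
So α = 0.53·12.46 ≈ 6.61, β = 0.47·12.46 ≈ 5.86.

α ≈ 6.61, β ≈ 5.86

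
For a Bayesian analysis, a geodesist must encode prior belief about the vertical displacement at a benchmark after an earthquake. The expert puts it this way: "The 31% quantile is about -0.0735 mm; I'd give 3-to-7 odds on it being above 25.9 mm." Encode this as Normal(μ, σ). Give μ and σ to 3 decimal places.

μ = 12.550, σ = 25.458

For Normal(μ,σ), the p-quantile is μ + z_p·σ. Here z_{0.31} = -0.4959, z_{0.7} = 0.5244.
So -0.0735 = μ − 0.4959σ and 25.9 = μ + 0.5244σ.
Subtracting: σ = (25.9 − -0.0735)/(0.5244 − (-0.4959)) = 25.458.
Then μ = -0.0735 − (-0.4959)·25.458 = 12.550.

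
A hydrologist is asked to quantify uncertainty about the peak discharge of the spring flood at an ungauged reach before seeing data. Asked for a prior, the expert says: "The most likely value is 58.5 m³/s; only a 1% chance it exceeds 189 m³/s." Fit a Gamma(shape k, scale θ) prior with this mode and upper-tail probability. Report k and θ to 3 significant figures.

Gamma(k,θ) with k>1 has mode (k−1)θ, so θ = 58.5/(k−1).
Need P(X < 189) = 0.99 with θ tied to k this way. Start at k = 2, θ = 58.5: P(X<189) ≈ 0.833.
Too low — raise k to concentrate. Iterating converges to k ≈ 4.21.
Then θ = 58.5/(4.21−1) ≈ 18.2.

k ≈ 4.21, θ ≈ 18.2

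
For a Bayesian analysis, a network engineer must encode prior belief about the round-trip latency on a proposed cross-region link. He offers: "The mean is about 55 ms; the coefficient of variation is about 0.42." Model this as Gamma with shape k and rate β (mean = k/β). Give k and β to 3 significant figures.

For Gamma(k, rate β): mean = k/β, variance = k/β², so CV = 1/√k.
CV = 0.42, hence k = 1/CV² = 5.67.
Then β = k/mean = 5.67/55 = 0.103.

k ≈ 5.67, β ≈ 0.103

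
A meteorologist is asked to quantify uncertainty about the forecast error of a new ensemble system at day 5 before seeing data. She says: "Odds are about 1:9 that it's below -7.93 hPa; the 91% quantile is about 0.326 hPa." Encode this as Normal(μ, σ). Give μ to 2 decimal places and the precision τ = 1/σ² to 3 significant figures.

The p-quantile of Normal(μ,σ) is μ + z_p·σ, with z_{0.1} = -1.282 and z_{0.91} = 1.341.
Eliminate σ: μ = (z₂·x₁ − z₁·x₂)/(z₂ − z₁) = (1.341·-7.93 − (-1.282)·0.326)/2.622 = -3.90.
Then σ = (x₂ − x₁)/(z₂ − z₁) = (0.326 − -7.93)/2.622 = 3.15.
Precision τ = 1/σ² = 1/3.148² = 0.101.

μ = -3.90, τ = 0.101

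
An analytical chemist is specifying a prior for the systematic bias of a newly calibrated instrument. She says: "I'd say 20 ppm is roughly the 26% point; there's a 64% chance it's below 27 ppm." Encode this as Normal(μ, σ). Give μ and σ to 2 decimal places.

μ = 24.50, σ = 6.99

The p-quantile of Normal(μ,σ) is μ + z_p·σ, with z_{0.26} = -0.6433 and z_{0.64} = 0.3585.
Eliminate σ: μ = (z₂·x₁ − z₁·x₂)/(z₂ − z₁) = (0.3585·20 − (-0.6433)·27)/1.002 = 24.50.
Then σ = (x₂ − x₁)/(z₂ − z₁) = (27 − 20)/1.002 = 6.99.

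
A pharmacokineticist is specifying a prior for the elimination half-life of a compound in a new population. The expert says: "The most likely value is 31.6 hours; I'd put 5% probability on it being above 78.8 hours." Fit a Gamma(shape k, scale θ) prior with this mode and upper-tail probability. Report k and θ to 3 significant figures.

k ≈ 4.25, θ ≈ 9.71

Gamma(k,θ) with k>1 has mode (k−1)θ, so θ = 31.6/(k−1).
Need P(X < 78.8) = 0.95 with θ tied to k this way. Start at k = 2, θ = 31.6: P(X<78.8) ≈ 0.711.
Too low — raise k to concentrate. Iterating converges to k ≈ 4.25.
Then θ = 31.6/(4.25−1) ≈ 9.71.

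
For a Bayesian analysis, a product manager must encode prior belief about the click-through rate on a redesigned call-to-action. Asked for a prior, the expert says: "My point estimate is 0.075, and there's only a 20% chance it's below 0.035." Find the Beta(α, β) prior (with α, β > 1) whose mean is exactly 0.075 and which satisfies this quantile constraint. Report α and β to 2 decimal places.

With mean 0.075 fixed, write α = 0.075s, β = 0.925s where s = α+β.
Need P(θ < 0.035) = 0.2 under Beta(0.075s, 0.925s). Normal approximation: (q−m)/√(m(1−m)/s) ≈ z_{0.2} = -0.842, so s ≈ 0.075·0.925·(-0.842)²/(0.035−0.075)² = 30.7.
At s = 30.7: P(θ<0.035) ≈ 0.201. Adjusting to match 0.2 gives s ≈ 30.85.
So α = 0.075·30.85 ≈ 2.31, β = 0.925·30.85 ≈ 28.54.

α ≈ 2.31, β ≈ 28.54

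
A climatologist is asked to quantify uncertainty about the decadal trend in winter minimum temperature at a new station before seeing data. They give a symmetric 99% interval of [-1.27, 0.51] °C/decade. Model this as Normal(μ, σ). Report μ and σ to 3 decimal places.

A symmetric 99% interval runs μ ± z·σ with z = 2.576.
Half-width = 0.89, so σ = 0.89/2.576 = 0.346.
μ is the interval midpoint, -0.380.

μ = -0.380, σ = 0.346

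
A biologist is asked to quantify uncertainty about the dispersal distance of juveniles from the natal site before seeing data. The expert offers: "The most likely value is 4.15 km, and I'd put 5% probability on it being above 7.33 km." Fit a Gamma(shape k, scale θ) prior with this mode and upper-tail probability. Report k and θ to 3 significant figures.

Gamma(k,θ) with k>1 has mode (k−1)θ, so θ = 4.15/(k−1).
Need P(X < 7.33) = 0.95 with θ tied to k this way. Start at k = 2, θ = 4.15: P(X<7.33) ≈ 0.527.
Too low — raise k to concentrate. Iterating converges to k ≈ 9.62.
Then θ = 4.15/(9.62−1) ≈ 0.482.

k ≈ 9.62, θ ≈ 0.482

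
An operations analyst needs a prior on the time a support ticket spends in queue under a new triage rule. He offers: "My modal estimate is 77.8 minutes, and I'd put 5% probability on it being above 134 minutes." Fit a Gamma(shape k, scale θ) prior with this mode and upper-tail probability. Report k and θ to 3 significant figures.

Gamma(k,θ) with k>1 has mode (k−1)θ, so θ = 77.8/(k−1).
Need P(X < 134) = 0.95 with θ tied to k this way. Start at k = 2, θ = 77.8: P(X<134) ≈ 0.514.
Too low — raise k to concentrate. Iterating converges to k ≈ 10.4.
Then θ = 77.8/(10.4−1) ≈ 8.24.

k ≈ 10.4, θ ≈ 8.24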